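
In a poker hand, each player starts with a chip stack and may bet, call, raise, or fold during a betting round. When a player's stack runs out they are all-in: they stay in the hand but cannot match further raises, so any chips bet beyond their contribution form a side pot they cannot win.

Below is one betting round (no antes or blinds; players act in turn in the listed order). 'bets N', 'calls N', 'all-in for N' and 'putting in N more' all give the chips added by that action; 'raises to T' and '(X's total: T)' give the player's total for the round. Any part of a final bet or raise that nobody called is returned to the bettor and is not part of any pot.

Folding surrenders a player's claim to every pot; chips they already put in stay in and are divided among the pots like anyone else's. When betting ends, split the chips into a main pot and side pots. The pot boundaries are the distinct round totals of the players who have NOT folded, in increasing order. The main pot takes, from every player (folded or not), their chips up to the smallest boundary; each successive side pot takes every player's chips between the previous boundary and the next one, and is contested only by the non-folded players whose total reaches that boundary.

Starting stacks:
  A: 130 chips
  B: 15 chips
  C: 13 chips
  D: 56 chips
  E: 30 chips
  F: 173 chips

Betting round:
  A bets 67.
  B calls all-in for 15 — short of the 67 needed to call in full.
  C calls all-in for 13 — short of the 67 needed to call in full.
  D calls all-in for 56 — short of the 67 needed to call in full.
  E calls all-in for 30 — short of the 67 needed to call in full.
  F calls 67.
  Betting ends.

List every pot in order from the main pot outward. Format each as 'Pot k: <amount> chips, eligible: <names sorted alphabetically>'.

Contributions: A=67, B=15, C=13, D=56, E=30, F=67
Pot levels (distinct totals of non-folded players): 13, 15, 30, 56, 67
Layer 1-13: 13 each from A, B, C, D, E, F = 13*6 = 78 chips; eligible A, B, C, D, E, F
Layer 14-15: 2 each from A, B, D, E, F = 2*5 = 10 chips; eligible A, B, D, E, F
Layer 16-30: 15 each from A, D, E, F = 15*4 = 60 chips; eligible A, D, E, F
Layer 31-56: 26 each from A, D, F = 26*3 = 78 chips; eligible A, D, F
Layer 57-67: 11 each from A, F = 11*2 = 22 chips; eligible A, F

Pot 1: 78 chips, eligible: A, B, C, D, E, F
Pot 2: 10 chips, eligible: A, B, D, E, F
Pot 3: 60 chips, eligible: A, D, E, F
Pot 4: 78 chips, eligible: A, D, F
Pot 5: 22 chips, eligible: A, F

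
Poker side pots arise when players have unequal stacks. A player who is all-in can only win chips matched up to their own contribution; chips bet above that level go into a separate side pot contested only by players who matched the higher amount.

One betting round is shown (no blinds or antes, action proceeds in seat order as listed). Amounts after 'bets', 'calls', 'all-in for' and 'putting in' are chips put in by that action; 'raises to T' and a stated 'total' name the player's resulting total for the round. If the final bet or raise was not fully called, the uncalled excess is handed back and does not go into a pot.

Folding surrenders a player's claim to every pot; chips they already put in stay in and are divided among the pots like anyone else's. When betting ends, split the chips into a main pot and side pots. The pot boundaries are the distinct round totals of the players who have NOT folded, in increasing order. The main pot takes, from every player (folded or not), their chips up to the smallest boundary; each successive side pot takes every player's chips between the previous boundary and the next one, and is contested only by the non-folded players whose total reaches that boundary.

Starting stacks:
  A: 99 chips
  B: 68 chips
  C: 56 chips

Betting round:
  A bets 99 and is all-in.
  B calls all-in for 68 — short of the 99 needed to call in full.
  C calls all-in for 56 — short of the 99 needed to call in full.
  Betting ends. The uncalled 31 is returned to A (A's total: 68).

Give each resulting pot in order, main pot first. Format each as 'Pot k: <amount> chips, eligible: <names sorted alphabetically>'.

Pot 1: 168 chips, eligible: A, B, C
Pot 2: 24 chips, eligible: A, B

Derivation:
Contributions (after 31 returned to A): A=68, B=68, C=56
Pot levels (distinct totals of non-folded players): 56, 68
Layer 1-56: 56 each from A, B, C = 56*3 = 168 chips; eligible A, B, C
Layer 57-68: 12 each from A, B = 12*2 = 24 chips; eligible A, B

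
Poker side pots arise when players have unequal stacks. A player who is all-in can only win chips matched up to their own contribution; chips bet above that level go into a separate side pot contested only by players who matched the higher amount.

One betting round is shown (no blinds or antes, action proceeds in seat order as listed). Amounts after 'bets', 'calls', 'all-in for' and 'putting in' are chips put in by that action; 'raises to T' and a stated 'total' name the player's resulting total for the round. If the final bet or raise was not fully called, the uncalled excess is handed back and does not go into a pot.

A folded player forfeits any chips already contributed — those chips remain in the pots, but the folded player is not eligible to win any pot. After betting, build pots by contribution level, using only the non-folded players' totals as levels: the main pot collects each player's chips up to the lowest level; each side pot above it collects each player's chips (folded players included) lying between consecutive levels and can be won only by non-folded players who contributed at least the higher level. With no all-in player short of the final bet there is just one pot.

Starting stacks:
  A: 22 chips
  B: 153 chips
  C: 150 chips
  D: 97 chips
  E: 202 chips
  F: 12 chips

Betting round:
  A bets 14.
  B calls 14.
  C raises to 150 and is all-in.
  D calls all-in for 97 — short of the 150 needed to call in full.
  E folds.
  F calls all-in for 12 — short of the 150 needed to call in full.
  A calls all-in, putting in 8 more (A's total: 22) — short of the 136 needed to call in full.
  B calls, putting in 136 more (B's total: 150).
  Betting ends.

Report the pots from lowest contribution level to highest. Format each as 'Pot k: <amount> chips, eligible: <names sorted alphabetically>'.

Contributions: A=22, B=150, C=150, D=97, F=12
Folded: E
Pot levels (distinct totals of non-folded players): 12, 22, 97, 150
Layer 1-12: 12 each from A, B, C, D, F = 12*5 = 60 chips; eligible A, B, C, D, F
Layer 13-22: 10 each from A, B, C, D = 10*4 = 40 chips; eligible A, B, C, D
Layer 23-97: 75 each from B, C, D = 75*3 = 225 chips; eligible B, C, D
Layer 98-150: 53 each from B, C = 53*2 = 106 chips; eligible B, C

Pot 1: 60 chips, eligible: A, B, C, D, F
Pot 2: 40 chips, eligible: A, B, C, D
Pot 3: 225 chips, eligible: B, C, D
Pot 4: 106 chips, eligible: B, C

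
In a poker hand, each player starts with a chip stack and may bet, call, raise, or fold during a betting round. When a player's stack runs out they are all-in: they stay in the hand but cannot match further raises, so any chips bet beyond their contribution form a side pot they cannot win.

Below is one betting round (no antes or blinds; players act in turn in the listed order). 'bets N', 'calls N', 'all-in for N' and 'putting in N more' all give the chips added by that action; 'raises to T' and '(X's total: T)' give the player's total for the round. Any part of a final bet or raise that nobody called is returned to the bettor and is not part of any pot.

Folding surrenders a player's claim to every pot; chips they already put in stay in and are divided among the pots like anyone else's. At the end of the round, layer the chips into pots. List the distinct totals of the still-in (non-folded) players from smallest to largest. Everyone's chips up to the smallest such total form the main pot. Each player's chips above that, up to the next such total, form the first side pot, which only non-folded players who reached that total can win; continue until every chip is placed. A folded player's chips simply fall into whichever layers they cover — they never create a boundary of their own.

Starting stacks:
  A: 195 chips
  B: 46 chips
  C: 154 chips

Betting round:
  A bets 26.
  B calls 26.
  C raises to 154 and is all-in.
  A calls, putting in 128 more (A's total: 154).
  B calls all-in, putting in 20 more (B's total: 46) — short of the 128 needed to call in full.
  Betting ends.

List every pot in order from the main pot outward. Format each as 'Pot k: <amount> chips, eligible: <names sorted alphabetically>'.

Pot 1: 138 chips, eligible: A, B, C
Pot 2: 216 chips, eligible: A, C

Derivation:
Contributions: A=154, B=46, C=154
Pot levels (distinct totals of non-folded players): 46, 154
Layer 1-46: 46 each from A, B, C = 46*3 = 138 chips; eligible A, B, C
Layer 47-154: 108 each from A, C = 108*2 = 216 chips; eligible A, C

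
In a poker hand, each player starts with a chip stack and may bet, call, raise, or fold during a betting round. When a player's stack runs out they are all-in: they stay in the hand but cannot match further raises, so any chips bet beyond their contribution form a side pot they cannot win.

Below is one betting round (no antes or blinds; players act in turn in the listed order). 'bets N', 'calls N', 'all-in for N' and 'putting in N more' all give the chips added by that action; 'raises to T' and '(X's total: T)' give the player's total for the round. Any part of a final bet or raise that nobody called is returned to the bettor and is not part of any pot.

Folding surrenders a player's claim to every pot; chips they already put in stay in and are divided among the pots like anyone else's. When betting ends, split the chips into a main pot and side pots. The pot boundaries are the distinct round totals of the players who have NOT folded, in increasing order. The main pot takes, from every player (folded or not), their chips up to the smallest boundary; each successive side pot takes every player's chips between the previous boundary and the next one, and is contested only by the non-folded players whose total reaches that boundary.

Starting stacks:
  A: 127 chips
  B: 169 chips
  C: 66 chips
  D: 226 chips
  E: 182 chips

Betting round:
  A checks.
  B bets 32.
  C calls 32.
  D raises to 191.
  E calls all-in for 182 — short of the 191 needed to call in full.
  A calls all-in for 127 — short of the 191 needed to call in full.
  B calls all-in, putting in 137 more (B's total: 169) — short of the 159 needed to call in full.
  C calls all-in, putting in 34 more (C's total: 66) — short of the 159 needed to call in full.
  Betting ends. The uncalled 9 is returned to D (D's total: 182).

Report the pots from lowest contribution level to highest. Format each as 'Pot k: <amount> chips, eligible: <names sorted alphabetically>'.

Contributions (after 9 returned to D): A=127, B=169, C=66, D=182, E=182
Pot levels (distinct totals of non-folded players): 66, 127, 169, 182
Layer 1-66: 66 each from A, B, C, D, E = 66*5 = 330 chips; eligible A, B, C, D, E
Layer 67-127: 61 each from A, B, D, E = 61*4 = 244 chips; eligible A, B, D, E
Layer 128-169: 42 each from B, D, E = 42*3 = 126 chips; eligible B, D, E
Layer 170-182: 13 each from D, E = 13*2 = 26 chips; eligible D, E

Pot 1: 330 chips, eligible: A, B, C, D, E
Pot 2: 244 chips, eligible: A, B, D, E
Pot 3: 126 chips, eligible: B, D, E
Pot 4: 26 chips, eligible: D, E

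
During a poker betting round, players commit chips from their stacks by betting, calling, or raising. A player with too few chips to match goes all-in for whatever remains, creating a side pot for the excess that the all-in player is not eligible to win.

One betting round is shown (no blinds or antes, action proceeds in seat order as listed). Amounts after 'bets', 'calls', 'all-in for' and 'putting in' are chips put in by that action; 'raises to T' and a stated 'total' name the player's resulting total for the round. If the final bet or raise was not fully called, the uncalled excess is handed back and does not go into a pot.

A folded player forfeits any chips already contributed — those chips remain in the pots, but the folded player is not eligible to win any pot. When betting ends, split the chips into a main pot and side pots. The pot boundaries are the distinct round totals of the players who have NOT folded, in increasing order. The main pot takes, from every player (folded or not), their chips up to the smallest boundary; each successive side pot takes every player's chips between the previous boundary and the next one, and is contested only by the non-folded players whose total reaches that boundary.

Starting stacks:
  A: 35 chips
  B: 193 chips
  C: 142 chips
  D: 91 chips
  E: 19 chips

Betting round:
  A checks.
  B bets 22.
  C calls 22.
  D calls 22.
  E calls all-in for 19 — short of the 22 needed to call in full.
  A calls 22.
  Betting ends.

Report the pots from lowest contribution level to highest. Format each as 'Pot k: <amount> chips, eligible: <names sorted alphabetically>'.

Contributions: A=22, B=22, C=22, D=22, E=19
Pot levels (distinct totals of non-folded players): 19, 22
Layer 1-19: 19 each from A, B, C, D, E = 19*5 = 95 chips; eligible A, B, C, D, E
Layer 20-22: 3 each from A, B, C, D = 3*4 = 12 chips; eligible A, B, C, D

Pot 1: 95 chips, eligible: A, B, C, D, E
Pot 2: 12 chips, eligible: A, B, C, D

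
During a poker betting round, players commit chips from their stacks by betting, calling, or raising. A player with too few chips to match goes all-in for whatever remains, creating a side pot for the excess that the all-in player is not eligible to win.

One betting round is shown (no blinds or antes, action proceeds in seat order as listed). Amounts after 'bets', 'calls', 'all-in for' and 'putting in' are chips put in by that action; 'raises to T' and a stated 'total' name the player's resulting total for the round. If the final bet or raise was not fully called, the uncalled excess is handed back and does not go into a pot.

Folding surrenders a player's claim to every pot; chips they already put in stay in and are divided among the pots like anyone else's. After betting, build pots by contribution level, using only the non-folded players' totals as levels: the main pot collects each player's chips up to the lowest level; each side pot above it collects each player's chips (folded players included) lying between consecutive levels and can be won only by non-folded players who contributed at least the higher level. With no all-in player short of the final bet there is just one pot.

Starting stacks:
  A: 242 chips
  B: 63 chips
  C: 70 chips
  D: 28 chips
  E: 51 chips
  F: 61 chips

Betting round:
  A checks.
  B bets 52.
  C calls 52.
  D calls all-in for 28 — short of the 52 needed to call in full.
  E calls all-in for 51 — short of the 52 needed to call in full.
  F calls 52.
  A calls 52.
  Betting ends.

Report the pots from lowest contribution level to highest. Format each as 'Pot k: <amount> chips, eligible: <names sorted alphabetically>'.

Pot 1: 168 chips, eligible: A, B, C, D, E, F
Pot 2: 115 chips, eligible: A, B, C, E, F
Pot 3: 4 chips, eligible: A, B, C, F

Derivation:
Contributions: A=52, B=52, C=52, D=28, E=51, F=52
Pot levels (distinct totals of non-folded players): 28, 51, 52
Layer 1-28: 28 each from A, B, C, D, E, F = 28*6 = 168 chips; eligible A, B, C, D, E, F
Layer 29-51: 23 each from A, B, C, E, F = 23*5 = 115 chips; eligible A, B, C, E, F
Layer 52-52: 1 each from A, B, C, F = 1*4 = 4 chips; eligible A, B, C, F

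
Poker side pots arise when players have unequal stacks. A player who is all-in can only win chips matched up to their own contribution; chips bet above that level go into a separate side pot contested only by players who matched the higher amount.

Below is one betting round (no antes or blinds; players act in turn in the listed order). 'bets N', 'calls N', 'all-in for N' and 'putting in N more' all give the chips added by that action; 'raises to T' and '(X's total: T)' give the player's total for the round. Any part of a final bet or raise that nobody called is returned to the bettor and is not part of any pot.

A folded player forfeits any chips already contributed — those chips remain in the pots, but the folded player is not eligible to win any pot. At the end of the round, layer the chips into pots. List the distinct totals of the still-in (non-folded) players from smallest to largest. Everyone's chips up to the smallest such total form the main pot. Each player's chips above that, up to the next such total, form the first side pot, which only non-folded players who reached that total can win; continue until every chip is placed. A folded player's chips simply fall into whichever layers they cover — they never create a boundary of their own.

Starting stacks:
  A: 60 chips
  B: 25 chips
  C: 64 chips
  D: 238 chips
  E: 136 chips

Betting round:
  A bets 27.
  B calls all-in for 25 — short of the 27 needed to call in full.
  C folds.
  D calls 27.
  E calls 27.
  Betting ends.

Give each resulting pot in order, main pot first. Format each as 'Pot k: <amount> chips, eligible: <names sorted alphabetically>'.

Contributions: A=27, B=25, D=27, E=27
Folded: C
Pot levels (distinct totals of non-folded players): 25, 27
Layer 1-25: 25 each from A, B, D, E = 25*4 = 100 chips; eligible A, B, D, E
Layer 26-27: 2 each from A, D, E = 2*3 = 6 chips; eligible A, D, E

Pot 1: 100 chips, eligible: A, B, D, E
Pot 2: 6 chips, eligible: A, D, E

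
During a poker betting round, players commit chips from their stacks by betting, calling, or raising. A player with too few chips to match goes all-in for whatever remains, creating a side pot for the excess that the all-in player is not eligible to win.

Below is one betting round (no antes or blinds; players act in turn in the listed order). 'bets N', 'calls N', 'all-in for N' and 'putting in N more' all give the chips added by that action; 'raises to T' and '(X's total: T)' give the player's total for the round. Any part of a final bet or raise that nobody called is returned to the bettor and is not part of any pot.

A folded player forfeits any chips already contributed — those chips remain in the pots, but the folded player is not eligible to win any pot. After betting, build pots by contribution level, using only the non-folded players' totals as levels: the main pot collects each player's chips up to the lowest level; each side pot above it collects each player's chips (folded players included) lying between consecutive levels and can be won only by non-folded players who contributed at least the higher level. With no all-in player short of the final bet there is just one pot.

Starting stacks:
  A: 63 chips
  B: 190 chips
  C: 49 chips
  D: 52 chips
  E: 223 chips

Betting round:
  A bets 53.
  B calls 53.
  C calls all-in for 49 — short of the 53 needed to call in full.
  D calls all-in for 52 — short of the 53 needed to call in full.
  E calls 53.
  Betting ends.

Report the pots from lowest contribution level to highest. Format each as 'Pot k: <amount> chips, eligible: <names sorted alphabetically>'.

Contributions: A=53, B=53, C=49, D=52, E=53
Pot levels (distinct totals of non-folded players): 49, 52, 53
Layer 1-49: 49 each from A, B, C, D, E = 49*5 = 245 chips; eligible A, B, C, D, E
Layer 50-52: 3 each from A, B, D, E = 3*4 = 12 chips; eligible A, B, D, E
Layer 53-53: 1 each from A, B, E = 1*3 = 3 chips; eligible A, B, E

Pot 1: 245 chips, eligible: A, B, C, D, E
Pot 2: 12 chips, eligible: A, B, D, E
Pot 3: 3 chips, eligible: A, B, E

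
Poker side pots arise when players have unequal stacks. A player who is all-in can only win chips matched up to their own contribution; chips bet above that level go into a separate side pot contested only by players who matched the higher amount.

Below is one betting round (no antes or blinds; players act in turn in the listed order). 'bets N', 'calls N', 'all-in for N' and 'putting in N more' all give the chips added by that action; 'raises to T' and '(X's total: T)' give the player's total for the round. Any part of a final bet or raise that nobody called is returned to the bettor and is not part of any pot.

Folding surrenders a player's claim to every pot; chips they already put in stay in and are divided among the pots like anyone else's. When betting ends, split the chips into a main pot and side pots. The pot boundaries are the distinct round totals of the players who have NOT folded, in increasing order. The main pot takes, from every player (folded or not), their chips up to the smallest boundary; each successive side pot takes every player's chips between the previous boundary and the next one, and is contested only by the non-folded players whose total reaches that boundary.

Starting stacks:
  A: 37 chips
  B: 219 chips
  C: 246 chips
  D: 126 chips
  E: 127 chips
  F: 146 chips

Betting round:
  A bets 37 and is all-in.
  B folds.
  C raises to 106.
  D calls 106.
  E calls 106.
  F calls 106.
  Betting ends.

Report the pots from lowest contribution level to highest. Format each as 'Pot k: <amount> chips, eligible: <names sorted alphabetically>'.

Pot 1: 185 chips, eligible: A, C, D, E, F
Pot 2: 276 chips, eligible: C, D, E, F

Derivation:
Contributions: A=37, C=106, D=106, E=106, F=106
Folded: B
Pot levels (distinct totals of non-folded players): 37, 106
Layer 1-37: 37 each from A, C, D, E, F = 37*5 = 185 chips; eligible A, C, D, E, F
Layer 38-106: 69 each from C, D, E, F = 69*4 = 276 chips; eligible C, D, E, F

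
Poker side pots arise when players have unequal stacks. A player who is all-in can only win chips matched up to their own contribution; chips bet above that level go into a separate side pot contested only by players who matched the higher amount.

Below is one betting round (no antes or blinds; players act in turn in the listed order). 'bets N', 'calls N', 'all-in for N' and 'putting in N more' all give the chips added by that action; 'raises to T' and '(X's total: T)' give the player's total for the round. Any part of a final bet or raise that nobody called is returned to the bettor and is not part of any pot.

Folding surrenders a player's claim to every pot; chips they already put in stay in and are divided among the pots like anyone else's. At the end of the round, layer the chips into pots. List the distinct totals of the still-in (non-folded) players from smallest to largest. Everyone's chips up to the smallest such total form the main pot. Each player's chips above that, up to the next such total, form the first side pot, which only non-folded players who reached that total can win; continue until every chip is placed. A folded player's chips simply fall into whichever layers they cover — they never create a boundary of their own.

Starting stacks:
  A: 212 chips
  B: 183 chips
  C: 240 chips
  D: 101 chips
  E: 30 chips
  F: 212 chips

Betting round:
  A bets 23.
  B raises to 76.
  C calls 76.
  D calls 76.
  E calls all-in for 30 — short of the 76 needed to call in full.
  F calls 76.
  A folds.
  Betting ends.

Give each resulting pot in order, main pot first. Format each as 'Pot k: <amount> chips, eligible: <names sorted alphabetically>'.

Contributions: A=23, B=76, C=76, D=76, E=30, F=76
Folded: A
Pot levels (distinct totals of non-folded players): 30, 76
Layer 1-30: A 23 + B 30 + C 30 + D 30 + E 30 + F 30 = 173 chips; eligible B, C, D, E, F
Layer 31-76: 46 each from B, C, D, F = 46*4 = 184 chips; eligible B, C, D, F

Pot 1: 173 chips, eligible: B, C, D, E, F
Pot 2: 184 chips, eligible: B, C, D, F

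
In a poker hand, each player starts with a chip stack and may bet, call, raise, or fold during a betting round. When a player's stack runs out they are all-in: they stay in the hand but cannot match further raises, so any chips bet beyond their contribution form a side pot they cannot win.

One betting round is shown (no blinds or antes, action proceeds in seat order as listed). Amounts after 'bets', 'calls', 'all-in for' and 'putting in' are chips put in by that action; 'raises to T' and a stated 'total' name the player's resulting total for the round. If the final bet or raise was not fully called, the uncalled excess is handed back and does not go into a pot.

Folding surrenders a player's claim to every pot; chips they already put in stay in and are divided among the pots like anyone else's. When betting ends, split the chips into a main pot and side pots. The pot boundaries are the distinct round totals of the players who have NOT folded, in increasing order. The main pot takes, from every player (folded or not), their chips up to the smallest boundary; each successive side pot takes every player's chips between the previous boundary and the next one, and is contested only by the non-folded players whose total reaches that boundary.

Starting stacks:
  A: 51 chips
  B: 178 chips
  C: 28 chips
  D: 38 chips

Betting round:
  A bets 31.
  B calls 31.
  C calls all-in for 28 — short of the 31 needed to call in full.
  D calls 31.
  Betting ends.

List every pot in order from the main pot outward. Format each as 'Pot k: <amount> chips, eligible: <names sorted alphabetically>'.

Contributions: A=31, B=31, C=28, D=31
Pot levels (distinct totals of non-folded players): 28, 31
Layer 1-28: 28 each from A, B, C, D = 28*4 = 112 chips; eligible A, B, C, D
Layer 29-31: 3 each from A, B, D = 3*3 = 9 chips; eligible A, B, D

Pot 1: 112 chips, eligible: A, B, C, D
Pot 2: 9 chips, eligible: A, B, D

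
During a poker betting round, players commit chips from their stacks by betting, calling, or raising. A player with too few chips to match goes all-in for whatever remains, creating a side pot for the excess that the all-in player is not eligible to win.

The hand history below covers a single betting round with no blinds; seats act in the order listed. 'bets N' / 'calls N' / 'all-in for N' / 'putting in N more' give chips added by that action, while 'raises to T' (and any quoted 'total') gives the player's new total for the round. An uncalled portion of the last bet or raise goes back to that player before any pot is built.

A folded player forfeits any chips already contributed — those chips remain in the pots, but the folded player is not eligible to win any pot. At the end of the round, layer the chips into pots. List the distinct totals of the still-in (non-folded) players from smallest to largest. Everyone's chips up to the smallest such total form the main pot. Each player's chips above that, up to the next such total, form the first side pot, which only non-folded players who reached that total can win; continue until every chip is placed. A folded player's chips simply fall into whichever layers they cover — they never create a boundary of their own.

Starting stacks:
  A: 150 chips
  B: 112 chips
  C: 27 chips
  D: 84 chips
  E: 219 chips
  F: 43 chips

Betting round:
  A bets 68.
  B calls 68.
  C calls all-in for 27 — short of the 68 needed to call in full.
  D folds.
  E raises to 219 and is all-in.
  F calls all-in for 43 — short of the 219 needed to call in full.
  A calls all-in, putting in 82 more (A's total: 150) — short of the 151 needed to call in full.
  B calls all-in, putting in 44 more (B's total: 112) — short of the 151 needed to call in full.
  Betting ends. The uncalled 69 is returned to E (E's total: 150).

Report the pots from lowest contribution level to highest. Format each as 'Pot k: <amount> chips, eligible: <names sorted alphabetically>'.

Pot 1: 135 chips, eligible: A, B, C, E, F
Pot 2: 64 chips, eligible: A, B, E, F
Pot 3: 207 chips, eligible: A, B, E
Pot 4: 76 chips, eligible: A, E

Derivation:
Contributions (after 69 returned to E): A=150, B=112, C=27, E=150, F=43
Folded: D
Pot levels (distinct totals of non-folded players): 27, 43, 112, 150
Layer 1-27: 27 each from A, B, C, E, F = 27*5 = 135 chips; eligible A, B, C, E, F
Layer 28-43: 16 each from A, B, E, F = 16*4 = 64 chips; eligible A, B, E, F
Layer 44-112: 69 each from A, B, E = 69*3 = 207 chips; eligible A, B, E
Layer 113-150: 38 each from A, E = 38*2 = 76 chips; eligible A, E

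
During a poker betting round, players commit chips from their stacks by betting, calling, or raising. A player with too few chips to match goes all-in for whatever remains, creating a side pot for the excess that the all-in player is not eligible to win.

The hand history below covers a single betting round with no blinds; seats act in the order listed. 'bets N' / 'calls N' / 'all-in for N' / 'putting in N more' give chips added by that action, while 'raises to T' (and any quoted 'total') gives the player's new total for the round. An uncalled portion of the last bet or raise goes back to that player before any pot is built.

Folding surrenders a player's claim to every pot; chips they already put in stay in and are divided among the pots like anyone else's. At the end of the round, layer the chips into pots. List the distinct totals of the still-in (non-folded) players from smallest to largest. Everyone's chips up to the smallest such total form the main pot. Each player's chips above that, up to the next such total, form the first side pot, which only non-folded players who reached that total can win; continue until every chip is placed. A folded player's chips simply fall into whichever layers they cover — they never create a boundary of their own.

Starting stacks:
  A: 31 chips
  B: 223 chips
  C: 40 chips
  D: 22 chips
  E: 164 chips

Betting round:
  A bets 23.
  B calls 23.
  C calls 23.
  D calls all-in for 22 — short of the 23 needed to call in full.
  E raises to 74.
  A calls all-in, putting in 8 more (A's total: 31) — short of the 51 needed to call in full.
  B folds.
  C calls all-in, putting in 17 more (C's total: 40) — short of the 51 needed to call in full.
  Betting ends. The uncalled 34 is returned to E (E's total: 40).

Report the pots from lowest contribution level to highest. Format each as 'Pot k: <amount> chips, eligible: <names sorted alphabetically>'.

Pot 1: 110 chips, eligible: A, C, D, E
Pot 2: 28 chips, eligible: A, C, E
Pot 3: 18 chips, eligible: C, E

Derivation:
Contributions (after 34 returned to E): A=31, B=23, C=40, D=22, E=40
Folded: B
Pot levels (distinct totals of non-folded players): 22, 31, 40
Layer 1-22: 22 each from A, B, C, D, E = 22*5 = 110 chips; eligible A, C, D, E
Layer 23-31: A 9 + B 1 + C 9 + E 9 = 28 chips; eligible A, C, E
Layer 32-40: 9 each from C, E = 9*2 = 18 chips; eligible C, E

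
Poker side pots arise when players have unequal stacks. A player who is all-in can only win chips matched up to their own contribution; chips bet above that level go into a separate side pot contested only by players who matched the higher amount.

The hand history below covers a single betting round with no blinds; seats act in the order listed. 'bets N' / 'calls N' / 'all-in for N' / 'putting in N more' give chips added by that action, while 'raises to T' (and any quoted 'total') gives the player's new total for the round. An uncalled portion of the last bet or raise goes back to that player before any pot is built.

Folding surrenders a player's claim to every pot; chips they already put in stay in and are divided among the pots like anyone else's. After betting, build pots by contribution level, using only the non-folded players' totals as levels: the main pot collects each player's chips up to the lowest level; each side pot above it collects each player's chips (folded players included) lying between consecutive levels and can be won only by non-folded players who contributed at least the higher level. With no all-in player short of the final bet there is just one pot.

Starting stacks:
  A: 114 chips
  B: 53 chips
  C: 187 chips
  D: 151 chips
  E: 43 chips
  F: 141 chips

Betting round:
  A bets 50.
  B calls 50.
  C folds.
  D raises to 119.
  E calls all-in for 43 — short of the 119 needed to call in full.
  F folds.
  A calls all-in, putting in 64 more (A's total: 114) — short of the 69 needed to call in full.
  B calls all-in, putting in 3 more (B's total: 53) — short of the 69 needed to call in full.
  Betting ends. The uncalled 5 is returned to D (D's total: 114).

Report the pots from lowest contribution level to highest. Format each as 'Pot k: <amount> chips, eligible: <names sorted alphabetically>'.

Contributions (after 5 returned to D): A=114, B=53, D=114, E=43
Folded: C, F
Pot levels (distinct totals of non-folded players): 43, 53, 114
Layer 1-43: 43 each from A, B, D, E = 43*4 = 172 chips; eligible A, B, D, E
Layer 44-53: 10 each from A, B, D = 10*3 = 30 chips; eligible A, B, D
Layer 54-114: 61 each from A, D = 61*2 = 122 chips; eligible A, D

Pot 1: 172 chips, eligible: A, B, D, E
Pot 2: 30 chips, eligible: A, B, D
Pot 3: 122 chips, eligible: A, D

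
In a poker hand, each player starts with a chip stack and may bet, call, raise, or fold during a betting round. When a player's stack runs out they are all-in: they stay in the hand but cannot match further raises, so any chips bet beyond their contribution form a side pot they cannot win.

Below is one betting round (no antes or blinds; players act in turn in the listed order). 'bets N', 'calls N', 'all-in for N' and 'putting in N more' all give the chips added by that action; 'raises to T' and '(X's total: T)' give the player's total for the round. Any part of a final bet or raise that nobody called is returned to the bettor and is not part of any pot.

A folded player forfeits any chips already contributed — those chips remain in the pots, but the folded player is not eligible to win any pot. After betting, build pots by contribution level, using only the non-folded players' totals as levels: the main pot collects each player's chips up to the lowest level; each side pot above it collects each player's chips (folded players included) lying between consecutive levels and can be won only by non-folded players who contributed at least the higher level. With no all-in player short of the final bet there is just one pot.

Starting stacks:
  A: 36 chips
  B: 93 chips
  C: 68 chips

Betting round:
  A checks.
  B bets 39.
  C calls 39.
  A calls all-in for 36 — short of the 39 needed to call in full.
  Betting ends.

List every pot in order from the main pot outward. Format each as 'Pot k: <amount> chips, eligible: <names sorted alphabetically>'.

Pot 1: 108 chips, eligible: A, B, C
Pot 2: 6 chips, eligible: B, C

Derivation:
Contributions: A=36, B=39, C=39
Pot levels (distinct totals of non-folded players): 36, 39
Layer 1-36: 36 each from A, B, C = 36*3 = 108 chips; eligible A, B, C
Layer 37-39: 3 each from B, C = 3*2 = 6 chips; eligible B, C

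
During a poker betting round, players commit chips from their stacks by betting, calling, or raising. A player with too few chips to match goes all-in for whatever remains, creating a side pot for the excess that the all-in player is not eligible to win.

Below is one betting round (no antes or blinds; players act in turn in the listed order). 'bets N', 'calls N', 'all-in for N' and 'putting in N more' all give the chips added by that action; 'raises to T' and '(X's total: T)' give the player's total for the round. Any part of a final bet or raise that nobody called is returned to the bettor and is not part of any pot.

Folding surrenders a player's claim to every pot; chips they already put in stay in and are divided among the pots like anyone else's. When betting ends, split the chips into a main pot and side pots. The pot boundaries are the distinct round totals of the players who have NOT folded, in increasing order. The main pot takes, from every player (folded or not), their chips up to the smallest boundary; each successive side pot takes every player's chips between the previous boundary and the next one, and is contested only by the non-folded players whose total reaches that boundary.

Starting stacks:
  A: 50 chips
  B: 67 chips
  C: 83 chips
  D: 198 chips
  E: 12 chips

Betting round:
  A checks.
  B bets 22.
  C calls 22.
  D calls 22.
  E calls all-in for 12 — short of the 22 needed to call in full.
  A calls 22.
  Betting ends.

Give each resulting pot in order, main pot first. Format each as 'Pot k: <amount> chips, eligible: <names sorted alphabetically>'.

Pot 1: 60 chips, eligible: A, B, C, D, E
Pot 2: 40 chips, eligible: A, B, C, D

Derivation:
Contributions: A=22, B=22, C=22, D=22, E=12
Pot levels (distinct totals of non-folded players): 12, 22
Layer 1-12: 12 each from A, B, C, D, E = 12*5 = 60 chips; eligible A, B, C, D, E
Layer 13-22: 10 each from A, B, C, D = 10*4 = 40 chips; eligible A, B, C, D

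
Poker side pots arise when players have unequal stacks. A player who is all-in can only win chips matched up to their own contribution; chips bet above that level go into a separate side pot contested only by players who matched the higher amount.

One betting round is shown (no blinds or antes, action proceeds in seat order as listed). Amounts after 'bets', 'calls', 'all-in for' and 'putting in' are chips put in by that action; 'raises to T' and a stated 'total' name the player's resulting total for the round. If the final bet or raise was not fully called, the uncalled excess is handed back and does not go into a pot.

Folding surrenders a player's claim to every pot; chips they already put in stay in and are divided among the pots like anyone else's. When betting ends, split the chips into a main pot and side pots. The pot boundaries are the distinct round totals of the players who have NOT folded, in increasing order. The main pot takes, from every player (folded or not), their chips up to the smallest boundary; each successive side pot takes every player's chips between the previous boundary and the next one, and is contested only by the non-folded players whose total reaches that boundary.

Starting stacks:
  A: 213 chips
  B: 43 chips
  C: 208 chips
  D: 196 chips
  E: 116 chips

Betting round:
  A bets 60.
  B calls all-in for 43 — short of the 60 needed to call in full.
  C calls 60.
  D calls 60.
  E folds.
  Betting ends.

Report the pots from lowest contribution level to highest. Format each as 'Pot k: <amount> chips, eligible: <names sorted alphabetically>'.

Contributions: A=60, B=43, C=60, D=60
Folded: E
Pot levels (distinct totals of non-folded players): 43, 60
Layer 1-43: 43 each from A, B, C, D = 43*4 = 172 chips; eligible A, B, C, D
Layer 44-60: 17 each from A, C, D = 17*3 = 51 chips; eligible A, C, D

Pot 1: 172 chips, eligible: A, B, C, D
Pot 2: 51 chips, eligible: A, C, D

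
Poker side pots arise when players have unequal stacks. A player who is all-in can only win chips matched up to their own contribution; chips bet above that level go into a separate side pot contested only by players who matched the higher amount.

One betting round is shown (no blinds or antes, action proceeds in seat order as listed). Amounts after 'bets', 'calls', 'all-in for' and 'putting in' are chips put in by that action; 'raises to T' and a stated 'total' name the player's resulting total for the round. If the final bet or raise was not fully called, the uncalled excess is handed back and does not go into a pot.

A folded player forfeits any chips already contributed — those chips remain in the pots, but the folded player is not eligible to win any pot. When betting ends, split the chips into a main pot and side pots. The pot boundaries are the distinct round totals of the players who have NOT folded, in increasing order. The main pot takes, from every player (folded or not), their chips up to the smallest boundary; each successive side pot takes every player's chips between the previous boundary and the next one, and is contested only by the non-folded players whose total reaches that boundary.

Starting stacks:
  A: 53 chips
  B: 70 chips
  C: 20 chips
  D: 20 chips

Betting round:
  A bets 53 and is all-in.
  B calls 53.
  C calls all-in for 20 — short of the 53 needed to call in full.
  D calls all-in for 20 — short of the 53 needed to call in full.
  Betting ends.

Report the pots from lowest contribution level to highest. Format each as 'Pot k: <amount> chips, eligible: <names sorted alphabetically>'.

Pot 1: 80 chips, eligible: A, B, C, D
Pot 2: 66 chips, eligible: A, B

Derivation:
Contributions: A=53, B=53, C=20, D=20
Pot levels (distinct totals of non-folded players): 20, 53
Layer 1-20: 20 each from A, B, C, D = 20*4 = 80 chips; eligible A, B, C, D
Layer 21-53: 33 each from A, B = 33*2 = 66 chips; eligible A, B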